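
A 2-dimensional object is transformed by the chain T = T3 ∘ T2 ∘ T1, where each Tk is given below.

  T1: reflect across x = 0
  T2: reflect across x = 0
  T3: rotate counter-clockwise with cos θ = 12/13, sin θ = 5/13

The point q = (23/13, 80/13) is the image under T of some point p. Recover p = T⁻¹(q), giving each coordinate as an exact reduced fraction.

p = (4, 5)

T1 = [-1 0 0; 0 1 0; 0 0 1]
T2·T1 = [1 0 0; 0 1 0; 0 0 1]
T3·…·T1 = [12/13 -5/13 0; 5/13 12/13 0; 0 0 1]
det M = 1; M⁻¹ = [12/13 5/13 0; -5/13 12/13 0; 0 0 1]
M⁻¹ · (23/13, 80/13)ᵀ = (4, 5)ᵀ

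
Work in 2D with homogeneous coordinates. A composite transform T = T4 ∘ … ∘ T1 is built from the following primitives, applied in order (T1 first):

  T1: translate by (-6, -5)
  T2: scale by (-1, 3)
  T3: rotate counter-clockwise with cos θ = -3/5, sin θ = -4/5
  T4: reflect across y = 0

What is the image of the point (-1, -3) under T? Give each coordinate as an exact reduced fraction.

T1 translate by (-6, -5): (-1, -3) → (-7, -8)
T2 scale by (-1, 3): (-7, -8) → (7, -24)
T3 rotate counter-clockwise with cos θ = -3/5, sin θ = -4/5: (7, -24) → (-117/5, 44/5)
T4 reflect across y = 0: (-117/5, 44/5) → (-117/5, -44/5)

T(p) = (-117/5, -44/5)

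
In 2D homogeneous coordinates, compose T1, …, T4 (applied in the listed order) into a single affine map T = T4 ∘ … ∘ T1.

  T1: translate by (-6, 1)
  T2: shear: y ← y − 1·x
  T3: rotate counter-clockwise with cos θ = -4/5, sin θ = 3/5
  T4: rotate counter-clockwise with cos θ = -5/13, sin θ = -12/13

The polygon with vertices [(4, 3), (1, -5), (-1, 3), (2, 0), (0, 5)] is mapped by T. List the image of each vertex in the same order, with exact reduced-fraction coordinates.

image vertices: (-62/13, 54/13), (-313/65, -109/65), (-151/13, 77/13), (-389/65, 148/65), (-732/65, 474/65)

T1 translate by (-6, 1): (4, 3) → (-2, 4); (1, -5) → (-5, -4); (-1, 3) → (-7, 4); (2, 0) → (-4, 1); (0, 5) → (-6, 6)
T2 shear: y ← y − 1·x: (-2, 4) → (-2, 6); (-5, -4) → (-5, 1); (-7, 4) → (-7, 11); (-4, 1) → (-4, 5); (-6, 6) → (-6, 12)
T3 rotate counter-clockwise with cos θ = -4/5, sin θ = 3/5: (-2, 6) → (-2, -6); (-5, 1) → (17/5, -19/5); (-7, 11) → (-1, -13); (-4, 5) → (1/5, -32/5); (-6, 12) → (-12/5, -66/5)
T4 rotate counter-clockwise with cos θ = -5/13, sin θ = -12/13: (-2, -6) → (-62/13, 54/13); (17/5, -19/5) → (-313/65, -109/65); (-1, -13) → (-151/13, 77/13); (1/5, -32/5) → (-389/65, 148/65); (-12/5, -66/5) → (-732/65, 474/65)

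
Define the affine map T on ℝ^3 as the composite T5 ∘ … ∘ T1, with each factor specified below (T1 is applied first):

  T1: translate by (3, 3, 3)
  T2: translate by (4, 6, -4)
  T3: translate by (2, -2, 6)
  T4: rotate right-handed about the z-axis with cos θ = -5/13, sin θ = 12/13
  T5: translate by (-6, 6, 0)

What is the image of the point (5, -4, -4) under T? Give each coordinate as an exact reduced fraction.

T1 translate by (3, 3, 3): (5, -4, -4) → (8, -1, -1)
T2 translate by (4, 6, -4): (8, -1, -1) → (12, 5, -5)
T3 translate by (2, -2, 6): (12, 5, -5) → (14, 3, 1)
T4 rotate right-handed about the z-axis with cos θ = -5/13, sin θ = 12/13: (14, 3, 1) → (-106/13, 153/13, 1)
T5 translate by (-6, 6, 0): (-106/13, 153/13, 1) → (-184/13, 231/13, 1)

T(p) = (-184/13, 231/13, 1)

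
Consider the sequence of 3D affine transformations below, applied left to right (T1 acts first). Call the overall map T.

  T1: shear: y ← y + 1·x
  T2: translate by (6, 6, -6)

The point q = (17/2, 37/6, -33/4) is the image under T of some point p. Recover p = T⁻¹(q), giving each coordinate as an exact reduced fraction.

p = (5/2, -7/3, -9/4)

T1 = [1 0 0 0; 1 1 0 0; 0 0 1 0; 0 0 0 1]
T2·T1 = [1 0 0 6; 1 1 0 6; 0 0 1 -6; 0 0 0 1]
det M = 1; M⁻¹ = [1 0 0 -6; -1 1 0 0; 0 0 1 6; 0 0 0 1]
M⁻¹ · (17/2, 37/6, -33/4)ᵀ = (5/2, -7/3, -9/4)ᵀ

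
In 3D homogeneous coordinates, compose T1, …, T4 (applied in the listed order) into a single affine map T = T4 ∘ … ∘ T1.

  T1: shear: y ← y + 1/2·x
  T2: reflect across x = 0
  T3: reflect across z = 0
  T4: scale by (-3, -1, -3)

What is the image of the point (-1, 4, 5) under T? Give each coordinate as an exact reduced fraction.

T1 shear: y ← y + 1/2·x: (-1, 4, 5) → (-1, 7/2, 5)
T2 reflect across x = 0: (-1, 7/2, 5) → (1, 7/2, 5)
T3 reflect across z = 0: (1, 7/2, 5) → (1, 7/2, -5)
T4 scale by (-3, -1, -3): (1, 7/2, -5) → (-3, -7/2, 15)

T(p) = (-3, -7/2, 15)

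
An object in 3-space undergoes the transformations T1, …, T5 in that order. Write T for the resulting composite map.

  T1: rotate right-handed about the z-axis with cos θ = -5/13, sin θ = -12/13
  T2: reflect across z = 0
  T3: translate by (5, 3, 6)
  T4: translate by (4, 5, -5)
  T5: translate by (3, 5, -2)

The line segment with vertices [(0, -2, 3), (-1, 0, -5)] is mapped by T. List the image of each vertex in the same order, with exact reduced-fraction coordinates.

T1 rotate right-handed about the z-axis with cos θ = -5/13, sin θ = -12/13: (0, -2, 3) → (-24/13, 10/13, 3); (-1, 0, -5) → (5/13, 12/13, -5)
T2 reflect across z = 0: (-24/13, 10/13, 3) → (-24/13, 10/13, -3); (5/13, 12/13, -5) → (5/13, 12/13, 5)
T3 translate by (5, 3, 6): (-24/13, 10/13, -3) → (41/13, 49/13, 3); (5/13, 12/13, 5) → (70/13, 51/13, 11)
T4 translate by (4, 5, -5): (41/13, 49/13, 3) → (93/13, 114/13, -2); (70/13, 51/13, 11) → (122/13, 116/13, 6)
T5 translate by (3, 5, -2): (93/13, 114/13, -2) → (132/13, 179/13, -4); (122/13, 116/13, 6) → (161/13, 181/13, 4)

image vertices: (132/13, 179/13, -4), (161/13, 181/13, 4)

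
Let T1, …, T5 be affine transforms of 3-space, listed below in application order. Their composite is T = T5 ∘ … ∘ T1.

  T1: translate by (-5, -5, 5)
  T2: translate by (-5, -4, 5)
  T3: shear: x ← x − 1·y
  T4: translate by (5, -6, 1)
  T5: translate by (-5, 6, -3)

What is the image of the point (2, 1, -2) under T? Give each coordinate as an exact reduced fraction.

T1 translate by (-5, -5, 5): (2, 1, -2) → (-3, -4, 3)
T2 translate by (-5, -4, 5): (-3, -4, 3) → (-8, -8, 8)
T3 shear: x ← x − 1·y: (-8, -8, 8) → (0, -8, 8)
T4 translate by (5, -6, 1): (0, -8, 8) → (5, -14, 9)
T5 translate by (-5, 6, -3): (5, -14, 9) → (0, -8, 6)

T(p) = (0, -8, 6)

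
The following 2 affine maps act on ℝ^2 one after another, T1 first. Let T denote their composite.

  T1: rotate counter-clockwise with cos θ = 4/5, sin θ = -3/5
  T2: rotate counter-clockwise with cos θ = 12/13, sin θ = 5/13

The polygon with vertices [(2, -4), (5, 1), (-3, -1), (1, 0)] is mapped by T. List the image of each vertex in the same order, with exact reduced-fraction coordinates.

T1 rotate counter-clockwise with cos θ = 4/5, sin θ = -3/5: (2, -4) → (-4/5, -22/5); (5, 1) → (23/5, -11/5); (-3, -1) → (-3, 1); (1, 0) → (4/5, -3/5)
T2 rotate counter-clockwise with cos θ = 12/13, sin θ = 5/13: (-4/5, -22/5) → (62/65, -284/65); (23/5, -11/5) → (331/65, -17/65); (-3, 1) → (-41/13, -3/13); (4/5, -3/5) → (63/65, -16/65)

image vertices: (62/65, -284/65), (331/65, -17/65), (-41/13, -3/13), (63/65, -16/65)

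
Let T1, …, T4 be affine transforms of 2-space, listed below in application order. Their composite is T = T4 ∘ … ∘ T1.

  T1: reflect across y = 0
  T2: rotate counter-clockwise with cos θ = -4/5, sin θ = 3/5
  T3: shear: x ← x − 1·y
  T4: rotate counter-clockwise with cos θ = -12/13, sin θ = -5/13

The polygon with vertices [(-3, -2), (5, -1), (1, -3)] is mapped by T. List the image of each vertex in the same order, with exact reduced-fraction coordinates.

T1 reflect across y = 0: (-3, -2) → (-3, 2); (5, -1) → (5, 1); (1, -3) → (1, 3)
T2 rotate counter-clockwise with cos θ = -4/5, sin θ = 3/5: (-3, 2) → (6/5, -17/5); (5, 1) → (-23/5, 11/5); (1, 3) → (-13/5, -9/5)
T3 shear: x ← x − 1·y: (6/5, -17/5) → (23/5, -17/5); (-23/5, 11/5) → (-34/5, 11/5); (-13/5, -9/5) → (-4/5, -9/5)
T4 rotate counter-clockwise with cos θ = -12/13, sin θ = -5/13: (23/5, -17/5) → (-361/65, 89/65); (-34/5, 11/5) → (463/65, 38/65); (-4/5, -9/5) → (3/65, 128/65)

image vertices: (-361/65, 89/65), (463/65, 38/65), (3/65, 128/65)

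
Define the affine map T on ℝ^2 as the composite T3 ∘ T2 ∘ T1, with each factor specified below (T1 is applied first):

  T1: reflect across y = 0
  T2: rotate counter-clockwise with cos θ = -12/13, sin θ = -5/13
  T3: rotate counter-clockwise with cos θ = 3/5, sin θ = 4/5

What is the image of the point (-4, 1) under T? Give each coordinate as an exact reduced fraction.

T(p) = (1/65, 268/65)

T1 reflect across y = 0: (-4, 1) → (-4, -1)
T2 rotate counter-clockwise with cos θ = -12/13, sin θ = -5/13: (-4, -1) → (43/13, 32/13)
T3 rotate counter-clockwise with cos θ = 3/5, sin θ = 4/5: (43/13, 32/13) → (1/65, 268/65)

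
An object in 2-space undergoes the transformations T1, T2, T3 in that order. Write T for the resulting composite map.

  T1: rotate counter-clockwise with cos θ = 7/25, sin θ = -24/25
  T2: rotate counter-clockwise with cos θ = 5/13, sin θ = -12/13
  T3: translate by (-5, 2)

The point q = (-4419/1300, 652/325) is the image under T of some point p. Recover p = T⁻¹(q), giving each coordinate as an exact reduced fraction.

T1 = [7/25 24/25 0; -24/25 7/25 0; 0 0 1]
T2·T1 = [-253/325 204/325 0; -204/325 -253/325 0; 0 0 1]
T3·…·T1 = [-253/325 204/325 -5; -204/325 -253/325 2; 0 0 1]
det M = 1; M⁻¹ = [-253/325 -204/325 -857/325; 204/325 -253/325 1526/325; 0 0 1]
M⁻¹ · (-4419/1300, 652/325)ᵀ = (-5/4, 1)ᵀ

p = (-5/4, 1)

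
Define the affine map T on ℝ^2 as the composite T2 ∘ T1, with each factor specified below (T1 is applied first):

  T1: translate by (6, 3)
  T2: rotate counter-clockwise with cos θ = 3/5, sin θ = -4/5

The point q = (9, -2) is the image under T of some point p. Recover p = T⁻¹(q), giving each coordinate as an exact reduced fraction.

p = (1, 3)

T1 = [1 0 6; 0 1 3; 0 0 1]
T2·T1 = [3/5 4/5 6; -4/5 3/5 -3; 0 0 1]
det M = 1; M⁻¹ = [3/5 -4/5 -6; 4/5 3/5 -3; 0 0 1]
M⁻¹ · (9, -2)ᵀ = (1, 3)ᵀ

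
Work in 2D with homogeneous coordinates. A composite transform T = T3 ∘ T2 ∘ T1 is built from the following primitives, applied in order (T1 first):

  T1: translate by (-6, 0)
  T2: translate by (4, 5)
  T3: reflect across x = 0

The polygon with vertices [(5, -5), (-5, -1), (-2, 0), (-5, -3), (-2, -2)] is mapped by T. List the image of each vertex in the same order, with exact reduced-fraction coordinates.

T1 translate by (-6, 0): (5, -5) → (-1, -5); (-5, -1) → (-11, -1); (-2, 0) → (-8, 0); (-5, -3) → (-11, -3); (-2, -2) → (-8, -2)
T2 translate by (4, 5): (-1, -5) → (3, 0); (-11, -1) → (-7, 4); (-8, 0) → (-4, 5); (-11, -3) → (-7, 2); (-8, -2) → (-4, 3)
T3 reflect across x = 0: (3, 0) → (-3, 0); (-7, 4) → (7, 4); (-4, 5) → (4, 5); (-7, 2) → (7, 2); (-4, 3) → (4, 3)

image vertices: (-3, 0), (7, 4), (4, 5), (7, 2), (4, 3)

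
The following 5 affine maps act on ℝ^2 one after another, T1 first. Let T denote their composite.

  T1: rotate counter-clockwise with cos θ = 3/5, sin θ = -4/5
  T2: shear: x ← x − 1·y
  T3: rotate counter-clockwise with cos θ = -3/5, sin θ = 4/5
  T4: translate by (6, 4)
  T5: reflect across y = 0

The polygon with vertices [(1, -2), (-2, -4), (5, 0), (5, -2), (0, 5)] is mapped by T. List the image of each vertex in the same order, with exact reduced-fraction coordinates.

T1 rotate counter-clockwise with cos θ = 3/5, sin θ = -4/5: (1, -2) → (-1, -2); (-2, -4) → (-22/5, -4/5); (5, 0) → (3, -4); (5, -2) → (7/5, -26/5); (0, 5) → (4, 3)
T2 shear: x ← x − 1·y: (-1, -2) → (1, -2); (-22/5, -4/5) → (-18/5, -4/5); (3, -4) → (7, -4); (7/5, -26/5) → (33/5, -26/5); (4, 3) → (1, 3)
T3 rotate counter-clockwise with cos θ = -3/5, sin θ = 4/5: (1, -2) → (1, 2); (-18/5, -4/5) → (14/5, -12/5); (7, -4) → (-1, 8); (33/5, -26/5) → (1/5, 42/5); (1, 3) → (-3, -1)
T4 translate by (6, 4): (1, 2) → (7, 6); (14/5, -12/5) → (44/5, 8/5); (-1, 8) → (5, 12); (1/5, 42/5) → (31/5, 62/5); (-3, -1) → (3, 3)
T5 reflect across y = 0: (7, 6) → (7, -6); (44/5, 8/5) → (44/5, -8/5); (5, 12) → (5, -12); (31/5, 62/5) → (31/5, -62/5); (3, 3) → (3, -3)

image vertices: (7, -6), (44/5, -8/5), (5, -12), (31/5, -62/5), (3, -3)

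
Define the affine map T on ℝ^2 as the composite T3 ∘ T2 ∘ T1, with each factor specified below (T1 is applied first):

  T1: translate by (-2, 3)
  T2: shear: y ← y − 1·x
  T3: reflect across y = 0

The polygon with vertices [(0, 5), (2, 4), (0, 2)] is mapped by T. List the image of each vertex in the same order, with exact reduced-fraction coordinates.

image vertices: (-2, -10), (0, -7), (-2, -7)

T1 translate by (-2, 3): (0, 5) → (-2, 8); (2, 4) → (0, 7); (0, 2) → (-2, 5)
T2 shear: y ← y − 1·x: (-2, 8) → (-2, 10); (0, 7) → (0, 7); (-2, 5) → (-2, 7)
T3 reflect across y = 0: (-2, 10) → (-2, -10); (0, 7) → (0, -7); (-2, 7) → (-2, -7)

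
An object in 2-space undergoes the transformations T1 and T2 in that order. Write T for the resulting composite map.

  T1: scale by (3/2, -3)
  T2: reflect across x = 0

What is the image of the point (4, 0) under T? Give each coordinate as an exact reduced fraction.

T1 scale by (3/2, -3): (4, 0) → (6, 0)
T2 reflect across x = 0: (6, 0) → (-6, 0)

T(p) = (-6, 0)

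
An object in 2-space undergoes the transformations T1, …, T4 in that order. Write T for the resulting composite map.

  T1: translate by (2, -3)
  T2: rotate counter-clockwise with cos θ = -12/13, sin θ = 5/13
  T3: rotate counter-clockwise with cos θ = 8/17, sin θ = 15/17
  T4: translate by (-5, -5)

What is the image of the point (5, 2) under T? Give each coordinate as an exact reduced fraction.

T1 translate by (2, -3): (5, 2) → (7, -1)
T2 rotate counter-clockwise with cos θ = -12/13, sin θ = 5/13: (7, -1) → (-79/13, 47/13)
T3 rotate counter-clockwise with cos θ = 8/17, sin θ = 15/17: (-79/13, 47/13) → (-1337/221, -809/221)
T4 translate by (-5, -5): (-1337/221, -809/221) → (-2442/221, -1914/221)

T(p) = (-2442/221, -1914/221)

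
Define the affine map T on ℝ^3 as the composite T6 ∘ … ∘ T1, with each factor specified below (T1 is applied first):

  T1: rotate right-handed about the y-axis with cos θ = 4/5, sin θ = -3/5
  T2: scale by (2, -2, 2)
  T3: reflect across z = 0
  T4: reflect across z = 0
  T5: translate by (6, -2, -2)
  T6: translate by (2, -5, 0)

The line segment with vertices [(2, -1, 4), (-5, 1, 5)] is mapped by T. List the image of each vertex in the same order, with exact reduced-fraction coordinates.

T1 rotate right-handed about the y-axis with cos θ = 4/5, sin θ = -3/5: (2, -1, 4) → (-4/5, -1, 22/5); (-5, 1, 5) → (-7, 1, 1)
T2 scale by (2, -2, 2): (-4/5, -1, 22/5) → (-8/5, 2, 44/5); (-7, 1, 1) → (-14, -2, 2)
T3 reflect across z = 0: (-8/5, 2, 44/5) → (-8/5, 2, -44/5); (-14, -2, 2) → (-14, -2, -2)
T4 reflect across z = 0: (-8/5, 2, -44/5) → (-8/5, 2, 44/5); (-14, -2, -2) → (-14, -2, 2)
T5 translate by (6, -2, -2): (-8/5, 2, 44/5) → (22/5, 0, 34/5); (-14, -2, 2) → (-8, -4, 0)
T6 translate by (2, -5, 0): (22/5, 0, 34/5) → (32/5, -5, 34/5); (-8, -4, 0) → (-6, -9, 0)

image vertices: (32/5, -5, 34/5), (-6, -9, 0)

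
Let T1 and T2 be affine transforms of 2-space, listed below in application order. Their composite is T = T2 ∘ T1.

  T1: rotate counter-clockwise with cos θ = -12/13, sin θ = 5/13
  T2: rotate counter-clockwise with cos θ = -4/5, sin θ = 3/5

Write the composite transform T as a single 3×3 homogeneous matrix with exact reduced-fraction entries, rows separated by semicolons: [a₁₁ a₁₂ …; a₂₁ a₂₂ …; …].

T = [33/65 56/65 0; -56/65 33/65 0; 0 0 1]

T1 = [-12/13 -5/13 0; 5/13 -12/13 0; 0 0 1]
T2·T1 = [33/65 56/65 0; -56/65 33/65 0; 0 0 1]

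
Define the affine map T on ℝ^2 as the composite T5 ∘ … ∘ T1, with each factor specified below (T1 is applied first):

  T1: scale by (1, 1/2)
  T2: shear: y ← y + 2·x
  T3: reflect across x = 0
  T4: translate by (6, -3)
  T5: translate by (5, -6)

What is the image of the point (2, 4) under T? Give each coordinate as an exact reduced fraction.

T(p) = (9, -3)

T1 scale by (1, 1/2): (2, 4) → (2, 2)
T2 shear: y ← y + 2·x: (2, 2) → (2, 6)
T3 reflect across x = 0: (2, 6) → (-2, 6)
T4 translate by (6, -3): (-2, 6) → (4, 3)
T5 translate by (5, -6): (4, 3) → (9, -3)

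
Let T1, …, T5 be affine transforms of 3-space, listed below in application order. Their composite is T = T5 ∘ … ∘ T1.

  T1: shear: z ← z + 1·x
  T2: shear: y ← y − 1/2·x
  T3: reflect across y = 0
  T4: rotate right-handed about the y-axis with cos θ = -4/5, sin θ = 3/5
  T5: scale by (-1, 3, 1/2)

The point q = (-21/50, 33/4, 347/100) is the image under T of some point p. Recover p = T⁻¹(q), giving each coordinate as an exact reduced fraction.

T1 = [1 0 0 0; 0 1 0 0; 1 0 1 0; 0 0 0 1]
T2·T1 = [1 0 0 0; -1/2 1 0 0; 1 0 1 0; 0 0 0 1]
T3·…·T1 = [1 0 0 0; 1/2 -1 0 0; 1 0 1 0; 0 0 0 1]
T4·…·T1 = [-1/5 0 3/5 0; 1/2 -1 0 0; -7/5 0 -4/5 0; 0 0 0 1]
T5·…·T1 = [1/5 0 -3/5 0; 3/2 -3 0 0; -7/10 0 -2/5 0; 0 0 0 1]
det M = 3/2; M⁻¹ = [4/5 0 -6/5 0; 2/5 -1/3 -3/5 0; -7/5 0 -2/5 0; 0 0 0 1]
M⁻¹ · (-21/50, 33/4, 347/100)ᵀ = (-9/2, -5, -4/5)ᵀ

p = (-9/2, -5, -4/5)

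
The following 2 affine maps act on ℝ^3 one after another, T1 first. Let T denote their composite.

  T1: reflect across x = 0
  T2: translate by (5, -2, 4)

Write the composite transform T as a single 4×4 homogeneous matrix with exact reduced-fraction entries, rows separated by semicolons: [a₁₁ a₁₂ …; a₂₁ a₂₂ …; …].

T1 = [-1 0 0 0; 0 1 0 0; 0 0 1 0; 0 0 0 1]
T2·T1 = [-1 0 0 5; 0 1 0 -2; 0 0 1 4; 0 0 0 1]

T = [-1 0 0 5; 0 1 0 -2; 0 0 1 4; 0 0 0 1]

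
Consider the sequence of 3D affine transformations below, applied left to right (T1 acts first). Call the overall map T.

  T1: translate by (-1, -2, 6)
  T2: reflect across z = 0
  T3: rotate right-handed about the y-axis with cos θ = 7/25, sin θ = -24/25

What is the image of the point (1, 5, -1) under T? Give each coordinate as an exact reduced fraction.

T(p) = (24/5, 3, -7/5)

T1 translate by (-1, -2, 6): (1, 5, -1) → (0, 3, 5)
T2 reflect across z = 0: (0, 3, 5) → (0, 3, -5)
T3 rotate right-handed about the y-axis with cos θ = 7/25, sin θ = -24/25: (0, 3, -5) → (24/5, 3, -7/5)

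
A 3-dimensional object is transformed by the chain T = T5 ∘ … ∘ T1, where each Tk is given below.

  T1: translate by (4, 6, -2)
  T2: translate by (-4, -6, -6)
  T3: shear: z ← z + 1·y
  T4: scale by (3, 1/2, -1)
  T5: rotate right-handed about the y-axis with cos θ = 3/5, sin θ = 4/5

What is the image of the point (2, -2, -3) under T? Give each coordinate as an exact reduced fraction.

T1 translate by (4, 6, -2): (2, -2, -3) → (6, 4, -5)
T2 translate by (-4, -6, -6): (6, 4, -5) → (2, -2, -11)
T3 shear: z ← z + 1·y: (2, -2, -11) → (2, -2, -13)
T4 scale by (3, 1/2, -1): (2, -2, -13) → (6, -1, 13)
T5 rotate right-handed about the y-axis with cos θ = 3/5, sin θ = 4/5: (6, -1, 13) → (14, -1, 3)

T(p) = (14, -1, 3)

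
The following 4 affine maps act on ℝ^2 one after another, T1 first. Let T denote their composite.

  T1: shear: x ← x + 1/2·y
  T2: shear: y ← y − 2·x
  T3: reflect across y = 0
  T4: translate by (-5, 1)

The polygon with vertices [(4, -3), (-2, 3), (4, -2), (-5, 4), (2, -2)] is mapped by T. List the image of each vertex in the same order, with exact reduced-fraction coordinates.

image vertices: (-5/2, 9), (-11/2, -3), (-2, 9), (-8, -9), (-4, 5)

T1 shear: x ← x + 1/2·y: (4, -3) → (5/2, -3); (-2, 3) → (-1/2, 3); (4, -2) → (3, -2); (-5, 4) → (-3, 4); (2, -2) → (1, -2)
T2 shear: y ← y − 2·x: (5/2, -3) → (5/2, -8); (-1/2, 3) → (-1/2, 4); (3, -2) → (3, -8); (-3, 4) → (-3, 10); (1, -2) → (1, -4)
T3 reflect across y = 0: (5/2, -8) → (5/2, 8); (-1/2, 4) → (-1/2, -4); (3, -8) → (3, 8); (-3, 10) → (-3, -10); (1, -4) → (1, 4)
T4 translate by (-5, 1): (5/2, 8) → (-5/2, 9); (-1/2, -4) → (-11/2, -3); (3, 8) → (-2, 9); (-3, -10) → (-8, -9); (1, 4) → (-4, 5)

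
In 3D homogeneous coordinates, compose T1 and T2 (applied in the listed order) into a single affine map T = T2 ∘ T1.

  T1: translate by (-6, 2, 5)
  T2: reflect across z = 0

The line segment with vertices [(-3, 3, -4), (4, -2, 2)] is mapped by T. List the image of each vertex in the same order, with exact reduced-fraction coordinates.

image vertices: (-9, 5, -1), (-2, 0, -7)

T1 translate by (-6, 2, 5): (-3, 3, -4) → (-9, 5, 1); (4, -2, 2) → (-2, 0, 7)
T2 reflect across z = 0: (-9, 5, 1) → (-9, 5, -1); (-2, 0, 7) → (-2, 0, -7)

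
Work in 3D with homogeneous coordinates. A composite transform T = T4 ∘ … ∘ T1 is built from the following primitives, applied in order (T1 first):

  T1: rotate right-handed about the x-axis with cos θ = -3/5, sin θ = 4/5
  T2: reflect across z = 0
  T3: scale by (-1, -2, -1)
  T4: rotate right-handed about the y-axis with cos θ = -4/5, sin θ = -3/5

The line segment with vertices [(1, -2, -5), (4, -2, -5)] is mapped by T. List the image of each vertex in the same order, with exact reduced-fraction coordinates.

T1 rotate right-handed about the x-axis with cos θ = -3/5, sin θ = 4/5: (1, -2, -5) → (1, 26/5, 7/5); (4, -2, -5) → (4, 26/5, 7/5)
T2 reflect across z = 0: (1, 26/5, 7/5) → (1, 26/5, -7/5); (4, 26/5, 7/5) → (4, 26/5, -7/5)
T3 scale by (-1, -2, -1): (1, 26/5, -7/5) → (-1, -52/5, 7/5); (4, 26/5, -7/5) → (-4, -52/5, 7/5)
T4 rotate right-handed about the y-axis with cos θ = -4/5, sin θ = -3/5: (-1, -52/5, 7/5) → (-1/25, -52/5, -43/25); (-4, -52/5, 7/5) → (59/25, -52/5, -88/25)

image vertices: (-1/25, -52/5, -43/25), (59/25, -52/5, -88/25)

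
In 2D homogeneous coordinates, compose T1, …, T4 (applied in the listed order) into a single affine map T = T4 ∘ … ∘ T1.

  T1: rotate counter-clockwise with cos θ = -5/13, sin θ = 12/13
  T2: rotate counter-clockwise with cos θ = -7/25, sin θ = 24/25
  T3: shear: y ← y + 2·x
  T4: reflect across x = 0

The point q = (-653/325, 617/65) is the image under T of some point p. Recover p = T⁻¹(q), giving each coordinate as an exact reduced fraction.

T1 = [-5/13 -12/13 0; 12/13 -5/13 0; 0 0 1]
T2·T1 = [-253/325 204/325 0; -204/325 -253/325 0; 0 0 1]
T3·…·T1 = [-253/325 204/325 0; -142/65 31/65 0; 0 0 1]
T4·…·T1 = [253/325 -204/325 0; -142/65 31/65 0; 0 0 1]
det M = -1; M⁻¹ = [-31/65 -204/325 0; -142/65 -253/325 0; 0 0 1]
M⁻¹ · (-653/325, 617/65)ᵀ = (-5, -3)ᵀ

p = (-5, -3)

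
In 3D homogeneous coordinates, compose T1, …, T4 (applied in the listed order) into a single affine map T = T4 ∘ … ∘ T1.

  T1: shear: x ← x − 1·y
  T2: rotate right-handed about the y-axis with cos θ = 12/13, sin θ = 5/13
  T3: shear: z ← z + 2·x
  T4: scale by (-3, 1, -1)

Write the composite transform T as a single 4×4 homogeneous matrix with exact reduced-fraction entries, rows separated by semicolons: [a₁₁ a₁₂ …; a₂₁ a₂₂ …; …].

T = [-36/13 36/13 -15/13 0; 0 1 0 0; -19/13 19/13 -22/13 0; 0 0 0 1]

T1 = [1 -1 0 0; 0 1 0 0; 0 0 1 0; 0 0 0 1]
T2·T1 = [12/13 -12/13 5/13 0; 0 1 0 0; -5/13 5/13 12/13 0; 0 0 0 1]
T3·…·T1 = [12/13 -12/13 5/13 0; 0 1 0 0; 19/13 -19/13 22/13 0; 0 0 0 1]
T4·…·T1 = [-36/13 36/13 -15/13 0; 0 1 0 0; -19/13 19/13 -22/13 0; 0 0 0 1]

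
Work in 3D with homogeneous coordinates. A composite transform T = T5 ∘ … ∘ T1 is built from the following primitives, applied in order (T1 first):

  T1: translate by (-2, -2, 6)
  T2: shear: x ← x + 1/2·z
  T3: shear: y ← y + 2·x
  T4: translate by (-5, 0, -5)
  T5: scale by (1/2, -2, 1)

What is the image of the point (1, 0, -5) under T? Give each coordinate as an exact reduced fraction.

T(p) = (-11/4, 6, -4)

T1 translate by (-2, -2, 6): (1, 0, -5) → (-1, -2, 1)
T2 shear: x ← x + 1/2·z: (-1, -2, 1) → (-1/2, -2, 1)
T3 shear: y ← y + 2·x: (-1/2, -2, 1) → (-1/2, -3, 1)
T4 translate by (-5, 0, -5): (-1/2, -3, 1) → (-11/2, -3, -4)
T5 scale by (1/2, -2, 1): (-11/2, -3, -4) → (-11/4, 6, -4)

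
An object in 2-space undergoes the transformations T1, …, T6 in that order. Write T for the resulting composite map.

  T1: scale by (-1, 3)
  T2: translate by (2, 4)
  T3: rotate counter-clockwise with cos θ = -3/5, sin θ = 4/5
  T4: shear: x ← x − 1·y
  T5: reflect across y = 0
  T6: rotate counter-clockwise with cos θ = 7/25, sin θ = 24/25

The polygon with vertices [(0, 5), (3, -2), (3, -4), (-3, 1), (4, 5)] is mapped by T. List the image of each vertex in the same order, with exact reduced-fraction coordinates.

image vertices: (-1407/125, -449/125), (111/125, 202/125), (117/25, 44/25), (-318/125, -1001/125), (-319/25, 67/25)

T1 scale by (-1, 3): (0, 5) → (0, 15); (3, -2) → (-3, -6); (3, -4) → (-3, -12); (-3, 1) → (3, 3); (4, 5) → (-4, 15)
T2 translate by (2, 4): (0, 15) → (2, 19); (-3, -6) → (-1, -2); (-3, -12) → (-1, -8); (3, 3) → (5, 7); (-4, 15) → (-2, 19)
T3 rotate counter-clockwise with cos θ = -3/5, sin θ = 4/5: (2, 19) → (-82/5, -49/5); (-1, -2) → (11/5, 2/5); (-1, -8) → (7, 4); (5, 7) → (-43/5, -1/5); (-2, 19) → (-14, -13)
T4 shear: x ← x − 1·y: (-82/5, -49/5) → (-33/5, -49/5); (11/5, 2/5) → (9/5, 2/5); (7, 4) → (3, 4); (-43/5, -1/5) → (-42/5, -1/5); (-14, -13) → (-1, -13)
T5 reflect across y = 0: (-33/5, -49/5) → (-33/5, 49/5); (9/5, 2/5) → (9/5, -2/5); (3, 4) → (3, -4); (-42/5, -1/5) → (-42/5, 1/5); (-1, -13) → (-1, 13)
T6 rotate counter-clockwise with cos θ = 7/25, sin θ = 24/25: (-33/5, 49/5) → (-1407/125, -449/125); (9/5, -2/5) → (111/125, 202/125); (3, -4) → (117/25, 44/25); (-42/5, 1/5) → (-318/125, -1001/125); (-1, 13) → (-319/25, 67/25)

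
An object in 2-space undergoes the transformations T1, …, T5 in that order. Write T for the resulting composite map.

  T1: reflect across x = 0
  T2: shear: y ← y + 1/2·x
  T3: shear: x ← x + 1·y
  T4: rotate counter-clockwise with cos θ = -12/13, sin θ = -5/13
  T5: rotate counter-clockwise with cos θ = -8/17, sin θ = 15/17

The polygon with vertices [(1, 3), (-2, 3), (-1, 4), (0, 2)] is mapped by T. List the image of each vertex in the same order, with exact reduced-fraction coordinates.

image vertices: (1213/442, 435/442), (122/17, -12/17), (3141/442, -1/442), (622/221, 62/221)

T1 reflect across x = 0: (1, 3) → (-1, 3); (-2, 3) → (2, 3); (-1, 4) → (1, 4); (0, 2) → (0, 2)
T2 shear: y ← y + 1/2·x: (-1, 3) → (-1, 5/2); (2, 3) → (2, 4); (1, 4) → (1, 9/2); (0, 2) → (0, 2)
T3 shear: x ← x + 1·y: (-1, 5/2) → (3/2, 5/2); (2, 4) → (6, 4); (1, 9/2) → (11/2, 9/2); (0, 2) → (2, 2)
T4 rotate counter-clockwise with cos θ = -12/13, sin θ = -5/13: (3/2, 5/2) → (-11/26, -75/26); (6, 4) → (-4, -6); (11/2, 9/2) → (-87/26, -163/26); (2, 2) → (-14/13, -34/13)
T5 rotate counter-clockwise with cos θ = -8/17, sin θ = 15/17: (-11/26, -75/26) → (1213/442, 435/442); (-4, -6) → (122/17, -12/17); (-87/26, -163/26) → (3141/442, -1/442); (-14/13, -34/13) → (622/221, 62/221)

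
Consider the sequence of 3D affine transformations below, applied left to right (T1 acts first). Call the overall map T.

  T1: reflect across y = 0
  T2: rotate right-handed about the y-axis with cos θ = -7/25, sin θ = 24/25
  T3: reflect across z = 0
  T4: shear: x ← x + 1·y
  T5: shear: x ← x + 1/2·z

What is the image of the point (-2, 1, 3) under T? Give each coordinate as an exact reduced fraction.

T(p) = (19/10, -1, -27/25)

T1 reflect across y = 0: (-2, 1, 3) → (-2, -1, 3)
T2 rotate right-handed about the y-axis with cos θ = -7/25, sin θ = 24/25: (-2, -1, 3) → (86/25, -1, 27/25)
T3 reflect across z = 0: (86/25, -1, 27/25) → (86/25, -1, -27/25)
T4 shear: x ← x + 1·y: (86/25, -1, -27/25) → (61/25, -1, -27/25)
T5 shear: x ← x + 1/2·z: (61/25, -1, -27/25) → (19/10, -1, -27/25)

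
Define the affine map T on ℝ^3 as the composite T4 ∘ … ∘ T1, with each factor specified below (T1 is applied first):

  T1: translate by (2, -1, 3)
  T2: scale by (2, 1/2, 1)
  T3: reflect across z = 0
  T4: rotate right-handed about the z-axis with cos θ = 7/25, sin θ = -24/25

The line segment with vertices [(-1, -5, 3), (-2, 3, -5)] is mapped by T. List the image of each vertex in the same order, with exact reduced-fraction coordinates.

T1 translate by (2, -1, 3): (-1, -5, 3) → (1, -6, 6); (-2, 3, -5) → (0, 2, -2)
T2 scale by (2, 1/2, 1): (1, -6, 6) → (2, -3, 6); (0, 2, -2) → (0, 1, -2)
T3 reflect across z = 0: (2, -3, 6) → (2, -3, -6); (0, 1, -2) → (0, 1, 2)
T4 rotate right-handed about the z-axis with cos θ = 7/25, sin θ = -24/25: (2, -3, -6) → (-58/25, -69/25, -6); (0, 1, 2) → (24/25, 7/25, 2)

image vertices: (-58/25, -69/25, -6), (24/25, 7/25, 2)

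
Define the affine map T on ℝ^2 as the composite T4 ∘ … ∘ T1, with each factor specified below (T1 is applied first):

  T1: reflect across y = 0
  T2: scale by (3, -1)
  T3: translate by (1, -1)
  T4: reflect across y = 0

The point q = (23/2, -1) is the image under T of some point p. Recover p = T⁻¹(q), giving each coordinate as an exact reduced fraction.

T1 = [1 0 0; 0 -1 0; 0 0 1]
T2·T1 = [3 0 0; 0 1 0; 0 0 1]
T3·…·T1 = [3 0 1; 0 1 -1; 0 0 1]
T4·…·T1 = [3 0 1; 0 -1 1; 0 0 1]
det M = -3; M⁻¹ = [1/3 0 -1/3; 0 -1 1; 0 0 1]
M⁻¹ · (23/2, -1)ᵀ = (7/2, 2)ᵀ

p = (7/2, 2)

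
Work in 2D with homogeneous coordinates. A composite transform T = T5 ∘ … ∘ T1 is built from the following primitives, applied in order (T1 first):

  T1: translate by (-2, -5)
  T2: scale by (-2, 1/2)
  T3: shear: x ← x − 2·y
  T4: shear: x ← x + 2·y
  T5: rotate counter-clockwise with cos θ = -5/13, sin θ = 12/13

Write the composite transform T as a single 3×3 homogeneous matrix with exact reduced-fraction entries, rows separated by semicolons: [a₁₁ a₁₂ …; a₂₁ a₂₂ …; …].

T1 = [1 0 -2; 0 1 -5; 0 0 1]
T2·T1 = [-2 0 4; 0 1/2 -5/2; 0 0 1]
T3·…·T1 = [-2 -1 9; 0 1/2 -5/2; 0 0 1]
T4·…·T1 = [-2 0 4; 0 1/2 -5/2; 0 0 1]
T5·…·T1 = [10/13 -6/13 10/13; -24/13 -5/26 121/26; 0 0 1]

T = [10/13 -6/13 10/13; -24/13 -5/26 121/26; 0 0 1]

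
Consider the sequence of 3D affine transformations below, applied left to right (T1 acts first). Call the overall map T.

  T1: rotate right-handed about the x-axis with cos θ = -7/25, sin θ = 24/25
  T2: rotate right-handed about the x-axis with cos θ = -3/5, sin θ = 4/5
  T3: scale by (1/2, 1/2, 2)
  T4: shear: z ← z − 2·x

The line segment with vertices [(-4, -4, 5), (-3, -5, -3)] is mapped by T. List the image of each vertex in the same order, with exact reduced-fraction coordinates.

image vertices: (-2, 16/5, 22/5), (-3/2, 3/10, 73/5)

T1 rotate right-handed about the x-axis with cos θ = -7/25, sin θ = 24/25: (-4, -4, 5) → (-4, -92/25, -131/25); (-3, -5, -3) → (-3, 107/25, -99/25)
T2 rotate right-handed about the x-axis with cos θ = -3/5, sin θ = 4/5: (-4, -92/25, -131/25) → (-4, 32/5, 1/5); (-3, 107/25, -99/25) → (-3, 3/5, 29/5)
T3 scale by (1/2, 1/2, 2): (-4, 32/5, 1/5) → (-2, 16/5, 2/5); (-3, 3/5, 29/5) → (-3/2, 3/10, 58/5)
T4 shear: z ← z − 2·x: (-2, 16/5, 2/5) → (-2, 16/5, 22/5); (-3/2, 3/10, 58/5) → (-3/2, 3/10, 73/5)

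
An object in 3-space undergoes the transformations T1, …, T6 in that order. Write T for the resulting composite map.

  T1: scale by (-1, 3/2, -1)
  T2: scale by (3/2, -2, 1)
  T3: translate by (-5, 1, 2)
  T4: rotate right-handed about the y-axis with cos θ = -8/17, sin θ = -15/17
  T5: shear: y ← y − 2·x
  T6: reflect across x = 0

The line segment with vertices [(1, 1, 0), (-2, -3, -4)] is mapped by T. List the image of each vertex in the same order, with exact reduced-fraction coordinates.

image vertices: (-22/17, -78/17, -227/34), (74/17, 318/17, -78/17)

T1 scale by (-1, 3/2, -1): (1, 1, 0) → (-1, 3/2, 0); (-2, -3, -4) → (2, -9/2, 4)
T2 scale by (3/2, -2, 1): (-1, 3/2, 0) → (-3/2, -3, 0); (2, -9/2, 4) → (3, 9, 4)
T3 translate by (-5, 1, 2): (-3/2, -3, 0) → (-13/2, -2, 2); (3, 9, 4) → (-2, 10, 6)
T4 rotate right-handed about the y-axis with cos θ = -8/17, sin θ = -15/17: (-13/2, -2, 2) → (22/17, -2, -227/34); (-2, 10, 6) → (-74/17, 10, -78/17)
T5 shear: y ← y − 2·x: (22/17, -2, -227/34) → (22/17, -78/17, -227/34); (-74/17, 10, -78/17) → (-74/17, 318/17, -78/17)
T6 reflect across x = 0: (22/17, -78/17, -227/34) → (-22/17, -78/17, -227/34); (-74/17, 318/17, -78/17) → (74/17, 318/17, -78/17)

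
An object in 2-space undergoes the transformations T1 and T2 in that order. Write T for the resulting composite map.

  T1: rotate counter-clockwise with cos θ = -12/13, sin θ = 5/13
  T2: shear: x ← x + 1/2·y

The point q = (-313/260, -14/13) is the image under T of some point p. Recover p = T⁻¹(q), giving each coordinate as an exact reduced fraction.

p = (1/5, 5/4)

T1 = [-12/13 -5/13 0; 5/13 -12/13 0; 0 0 1]
T2·T1 = [-19/26 -11/13 0; 5/13 -12/13 0; 0 0 1]
det M = 1; M⁻¹ = [-12/13 11/13 0; -5/13 -19/26 0; 0 0 1]
M⁻¹ · (-313/260, -14/13)ᵀ = (1/5, 5/4)ᵀ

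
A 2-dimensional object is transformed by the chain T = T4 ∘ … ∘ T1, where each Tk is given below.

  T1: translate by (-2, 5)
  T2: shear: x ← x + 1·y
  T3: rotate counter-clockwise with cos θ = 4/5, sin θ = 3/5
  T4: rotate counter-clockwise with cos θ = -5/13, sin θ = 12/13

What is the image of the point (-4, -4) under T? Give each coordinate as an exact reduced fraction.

T1 translate by (-2, 5): (-4, -4) → (-6, 1)
T2 shear: x ← x + 1·y: (-6, 1) → (-5, 1)
T3 rotate counter-clockwise with cos θ = 4/5, sin θ = 3/5: (-5, 1) → (-23/5, -11/5)
T4 rotate counter-clockwise with cos θ = -5/13, sin θ = 12/13: (-23/5, -11/5) → (19/5, -17/5)

T(p) = (19/5, -17/5)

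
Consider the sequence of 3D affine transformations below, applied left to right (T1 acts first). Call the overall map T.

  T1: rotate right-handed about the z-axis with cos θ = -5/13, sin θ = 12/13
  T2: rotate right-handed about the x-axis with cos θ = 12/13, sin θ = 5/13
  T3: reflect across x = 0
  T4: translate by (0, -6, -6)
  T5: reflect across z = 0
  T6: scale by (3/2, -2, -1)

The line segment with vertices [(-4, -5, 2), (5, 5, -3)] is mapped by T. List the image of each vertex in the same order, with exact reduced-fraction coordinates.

image vertices: (-120/13, 2840/169, -817/169), (255/26, 798/169, -1307/169)

T1 rotate right-handed about the z-axis with cos θ = -5/13, sin θ = 12/13: (-4, -5, 2) → (80/13, -23/13, 2); (5, 5, -3) → (-85/13, 35/13, -3)
T2 rotate right-handed about the x-axis with cos θ = 12/13, sin θ = 5/13: (80/13, -23/13, 2) → (80/13, -406/169, 197/169); (-85/13, 35/13, -3) → (-85/13, 615/169, -293/169)
T3 reflect across x = 0: (80/13, -406/169, 197/169) → (-80/13, -406/169, 197/169); (-85/13, 615/169, -293/169) → (85/13, 615/169, -293/169)
T4 translate by (0, -6, -6): (-80/13, -406/169, 197/169) → (-80/13, -1420/169, -817/169); (85/13, 615/169, -293/169) → (85/13, -399/169, -1307/169)
T5 reflect across z = 0: (-80/13, -1420/169, -817/169) → (-80/13, -1420/169, 817/169); (85/13, -399/169, -1307/169) → (85/13, -399/169, 1307/169)
T6 scale by (3/2, -2, -1): (-80/13, -1420/169, 817/169) → (-120/13, 2840/169, -817/169); (85/13, -399/169, 1307/169) → (255/26, 798/169, -1307/169)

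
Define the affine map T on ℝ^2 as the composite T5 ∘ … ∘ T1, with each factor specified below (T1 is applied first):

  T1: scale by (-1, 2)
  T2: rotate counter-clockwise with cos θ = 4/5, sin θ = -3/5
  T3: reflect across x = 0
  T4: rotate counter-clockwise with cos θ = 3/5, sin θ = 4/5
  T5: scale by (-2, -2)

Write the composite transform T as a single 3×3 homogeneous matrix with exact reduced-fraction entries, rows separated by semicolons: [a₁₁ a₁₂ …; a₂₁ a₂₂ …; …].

T1 = [-1 0 0; 0 2 0; 0 0 1]
T2·T1 = [-4/5 6/5 0; 3/5 8/5 0; 0 0 1]
T3·…·T1 = [4/5 -6/5 0; 3/5 8/5 0; 0 0 1]
T4·…·T1 = [0 -2 0; 1 0 0; 0 0 1]
T5·…·T1 = [0 4 0; -2 0 0; 0 0 1]

T = [0 4 0; -2 0 0; 0 0 1]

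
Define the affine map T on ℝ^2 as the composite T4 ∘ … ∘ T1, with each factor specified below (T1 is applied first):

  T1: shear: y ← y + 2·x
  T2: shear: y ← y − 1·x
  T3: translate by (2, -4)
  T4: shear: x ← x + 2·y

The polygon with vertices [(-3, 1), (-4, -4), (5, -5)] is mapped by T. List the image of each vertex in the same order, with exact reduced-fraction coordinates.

T1 shear: y ← y + 2·x: (-3, 1) → (-3, -5); (-4, -4) → (-4, -12); (5, -5) → (5, 5)
T2 shear: y ← y − 1·x: (-3, -5) → (-3, -2); (-4, -12) → (-4, -8); (5, 5) → (5, 0)
T3 translate by (2, -4): (-3, -2) → (-1, -6); (-4, -8) → (-2, -12); (5, 0) → (7, -4)
T4 shear: x ← x + 2·y: (-1, -6) → (-13, -6); (-2, -12) → (-26, -12); (7, -4) → (-1, -4)

image vertices: (-13, -6), (-26, -12), (-1, -4)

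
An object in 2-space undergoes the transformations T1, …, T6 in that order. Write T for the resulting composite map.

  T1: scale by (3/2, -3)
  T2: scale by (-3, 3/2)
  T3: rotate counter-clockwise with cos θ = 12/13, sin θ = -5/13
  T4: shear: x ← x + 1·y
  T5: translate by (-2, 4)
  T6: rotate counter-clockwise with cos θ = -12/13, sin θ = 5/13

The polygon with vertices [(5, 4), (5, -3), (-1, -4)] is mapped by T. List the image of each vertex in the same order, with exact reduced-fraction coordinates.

image vertices: (12263/338, -3659/338), (-4369/338, -3688/169), (-9931/338, -2777/338)

T1 scale by (3/2, -3): (5, 4) → (15/2, -12); (5, -3) → (15/2, 9); (-1, -4) → (-3/2, 12)
T2 scale by (-3, 3/2): (15/2, -12) → (-45/2, -18); (15/2, 9) → (-45/2, 27/2); (-3/2, 12) → (9/2, 18)
T3 rotate counter-clockwise with cos θ = 12/13, sin θ = -5/13: (-45/2, -18) → (-360/13, -207/26); (-45/2, 27/2) → (-405/26, 549/26); (9/2, 18) → (144/13, 387/26)
T4 shear: x ← x + 1·y: (-360/13, -207/26) → (-927/26, -207/26); (-405/26, 549/26) → (72/13, 549/26); (144/13, 387/26) → (675/26, 387/26)
T5 translate by (-2, 4): (-927/26, -207/26) → (-979/26, -103/26); (72/13, 549/26) → (46/13, 653/26); (675/26, 387/26) → (623/26, 491/26)
T6 rotate counter-clockwise with cos θ = -12/13, sin θ = 5/13: (-979/26, -103/26) → (12263/338, -3659/338); (46/13, 653/26) → (-4369/338, -3688/169); (623/26, 491/26) → (-9931/338, -2777/338)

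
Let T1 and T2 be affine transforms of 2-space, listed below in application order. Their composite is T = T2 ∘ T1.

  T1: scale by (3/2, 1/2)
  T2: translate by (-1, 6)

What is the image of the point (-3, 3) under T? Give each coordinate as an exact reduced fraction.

T1 scale by (3/2, 1/2): (-3, 3) → (-9/2, 3/2)
T2 translate by (-1, 6): (-9/2, 3/2) → (-11/2, 15/2)

T(p) = (-11/2, 15/2)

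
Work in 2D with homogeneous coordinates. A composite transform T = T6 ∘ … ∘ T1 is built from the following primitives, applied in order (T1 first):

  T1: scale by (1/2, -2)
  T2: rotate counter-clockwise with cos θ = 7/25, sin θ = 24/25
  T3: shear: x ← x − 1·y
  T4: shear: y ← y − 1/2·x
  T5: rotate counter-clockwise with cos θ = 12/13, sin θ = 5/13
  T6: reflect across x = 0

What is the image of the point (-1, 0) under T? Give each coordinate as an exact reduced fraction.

T1 scale by (1/2, -2): (-1, 0) → (-1/2, 0)
T2 rotate counter-clockwise with cos θ = 7/25, sin θ = 24/25: (-1/2, 0) → (-7/50, -12/25)
T3 shear: x ← x − 1·y: (-7/50, -12/25) → (17/50, -12/25)
T4 shear: y ← y − 1/2·x: (17/50, -12/25) → (17/50, -13/20)
T5 rotate counter-clockwise with cos θ = 12/13, sin θ = 5/13: (17/50, -13/20) → (733/1300, -61/130)
T6 reflect across x = 0: (733/1300, -61/130) → (-733/1300, -61/130)

T(p) = (-733/1300, -61/130)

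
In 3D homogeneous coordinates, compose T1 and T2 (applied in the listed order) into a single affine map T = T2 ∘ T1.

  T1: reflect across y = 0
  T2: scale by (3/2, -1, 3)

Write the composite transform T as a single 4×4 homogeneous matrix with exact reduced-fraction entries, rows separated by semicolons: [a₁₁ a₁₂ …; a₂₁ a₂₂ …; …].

T1 = [1 0 0 0; 0 -1 0 0; 0 0 1 0; 0 0 0 1]
T2·T1 = [3/2 0 0 0; 0 1 0 0; 0 0 3 0; 0 0 0 1]

T = [3/2 0 0 0; 0 1 0 0; 0 0 3 0; 0 0 0 1]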